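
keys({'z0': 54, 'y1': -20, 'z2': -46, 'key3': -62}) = ['z0', 'y1', 'z2', 'key3']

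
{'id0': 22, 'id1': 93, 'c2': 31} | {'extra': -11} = {'id0': 22, 'id1': 93, 'c2': 31, 'extra': -11}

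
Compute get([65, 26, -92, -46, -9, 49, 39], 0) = 65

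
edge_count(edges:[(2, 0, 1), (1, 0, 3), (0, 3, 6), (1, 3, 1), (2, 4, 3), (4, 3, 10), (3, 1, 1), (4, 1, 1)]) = 8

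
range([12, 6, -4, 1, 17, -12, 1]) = 29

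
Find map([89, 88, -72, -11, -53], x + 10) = [99, 98, -62, -1, -43]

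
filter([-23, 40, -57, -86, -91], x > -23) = keep x where x > -23: -23✗, 40✓, -57✗, -86✗, -91✗
= [40]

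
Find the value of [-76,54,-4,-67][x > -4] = keep x where x > -4: -76✗, 54✓, -4✗, -67✗
= [54]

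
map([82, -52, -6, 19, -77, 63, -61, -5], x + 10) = 82+10=92, -52+10=-42, -6+10=4, 19+10=29, -77+10=-67, 63+10=73, -61+10=-51, -5+10=5
= [92, -42, 4, 29, -67, 73, -51, 5]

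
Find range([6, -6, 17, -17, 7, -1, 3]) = 34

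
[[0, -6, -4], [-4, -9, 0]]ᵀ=[[0, -4], [-6, -9], [-4, 0]]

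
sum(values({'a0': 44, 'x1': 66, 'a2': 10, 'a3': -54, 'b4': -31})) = 35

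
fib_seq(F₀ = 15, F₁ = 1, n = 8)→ F_2 = F_1 + F_0 = 16
F_3 = F_2 + F_1 = 17
F_4 = F_3 + F_2 = 33
...
= [15, 1, 16, 17, 33, 50, 83, 133]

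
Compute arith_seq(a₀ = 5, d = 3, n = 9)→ a_0 = 5 + 0*3 = 5
a_1 = 5 + 1*3 = 8
a_2 = 5 + 2*3 = 11
...
= [5, 8, 11, 14, 17, 20, 23, 26, 29]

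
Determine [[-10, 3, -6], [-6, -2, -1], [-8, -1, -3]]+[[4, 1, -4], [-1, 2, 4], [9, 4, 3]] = [[-6, 4, -10], [-7, 0, 3], [1, 3, 0]]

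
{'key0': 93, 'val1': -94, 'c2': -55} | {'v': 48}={'key0': 93, 'val1': -94, 'c2': -55, 'v': 48}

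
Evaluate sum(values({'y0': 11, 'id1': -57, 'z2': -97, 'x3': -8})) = 11 + (-57) + (-97) + (-8)
= -151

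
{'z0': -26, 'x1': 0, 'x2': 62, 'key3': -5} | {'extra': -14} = {'z0': -26, 'x1': 0, 'x2': 62, 'key3': -5, 'extra': -14}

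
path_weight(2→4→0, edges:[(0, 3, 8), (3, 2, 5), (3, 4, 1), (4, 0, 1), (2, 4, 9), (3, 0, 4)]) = 10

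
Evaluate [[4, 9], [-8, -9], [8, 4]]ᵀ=[[4, -8, 8], [9, -9, 4]]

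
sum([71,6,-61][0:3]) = 16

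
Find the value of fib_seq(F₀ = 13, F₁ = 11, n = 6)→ [13, 11, 24, 35, 59, 94]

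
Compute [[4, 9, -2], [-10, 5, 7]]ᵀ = [[4, -10], [9, 5], [-2, 7]]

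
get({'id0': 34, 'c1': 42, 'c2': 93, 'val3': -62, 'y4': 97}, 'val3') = -62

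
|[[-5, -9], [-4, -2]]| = -26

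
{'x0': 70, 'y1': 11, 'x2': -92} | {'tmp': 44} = {'x0': 70, 'y1': 11, 'x2': -92, 'tmp': 44}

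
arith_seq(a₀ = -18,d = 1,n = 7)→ a_0 = -18 + 0*1 = -18
a_1 = -18 + 1*1 = -17
a_2 = -18 + 2*1 = -16
...
= [-18, -17, -16, -15, -14, -13, -12]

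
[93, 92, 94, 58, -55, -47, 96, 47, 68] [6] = 96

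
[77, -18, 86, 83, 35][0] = 77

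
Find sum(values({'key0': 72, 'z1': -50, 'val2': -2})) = 20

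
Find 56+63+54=173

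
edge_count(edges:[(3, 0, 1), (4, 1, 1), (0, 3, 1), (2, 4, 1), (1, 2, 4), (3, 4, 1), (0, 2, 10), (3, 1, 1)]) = 8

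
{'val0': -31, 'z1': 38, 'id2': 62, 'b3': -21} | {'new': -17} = {'val0': -31, 'z1': 38, 'id2': 62, 'b3': -21, 'new': -17}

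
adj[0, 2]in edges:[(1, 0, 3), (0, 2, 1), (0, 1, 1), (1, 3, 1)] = 1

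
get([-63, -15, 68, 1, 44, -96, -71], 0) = -63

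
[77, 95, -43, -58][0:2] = [77, 95]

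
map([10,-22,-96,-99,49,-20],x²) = (10)²=100, (-22)²=484, (-96)²=9216, (-99)²=9801, (49)²=2401, (-20)²=400
= [100, 484, 9216, 9801, 2401, 400]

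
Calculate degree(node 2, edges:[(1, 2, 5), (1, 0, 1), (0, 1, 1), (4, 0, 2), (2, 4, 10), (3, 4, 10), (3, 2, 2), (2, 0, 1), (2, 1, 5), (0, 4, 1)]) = 5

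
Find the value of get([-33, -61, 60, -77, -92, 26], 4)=-92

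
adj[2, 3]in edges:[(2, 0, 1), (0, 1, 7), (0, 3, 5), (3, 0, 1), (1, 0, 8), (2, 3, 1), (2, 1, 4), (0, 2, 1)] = 1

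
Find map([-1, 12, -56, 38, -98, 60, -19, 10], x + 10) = -1+10=9, 12+10=22, -56+10=-46, 38+10=48, -98+10=-88, 60+10=70, -19+10=-9, 10+10=20
= [9, 22, -46, 48, -88, 70, -9, 20]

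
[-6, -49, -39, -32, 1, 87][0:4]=[-6, -49, -39, -32]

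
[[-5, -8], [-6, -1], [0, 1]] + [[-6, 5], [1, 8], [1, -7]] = [[-11, -3], [-5, 7], [1, -6]]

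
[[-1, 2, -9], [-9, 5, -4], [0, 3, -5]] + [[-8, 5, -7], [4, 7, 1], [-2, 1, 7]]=[[-9, 7, -16], [-5, 12, -3], [-2, 4, 2]]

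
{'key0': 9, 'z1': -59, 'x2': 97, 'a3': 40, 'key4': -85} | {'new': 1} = {'key0': 9, 'z1': -59, 'x2': 97, 'a3': 40, 'key4': -85, 'new': 1}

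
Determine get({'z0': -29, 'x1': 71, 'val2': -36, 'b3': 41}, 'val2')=-36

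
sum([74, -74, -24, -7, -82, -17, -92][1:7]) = slice → [-74, -24, -7, -82, -17, -92]
(-74) + (-24) + (-7) + (-82) + (-17) + (-92)
= -296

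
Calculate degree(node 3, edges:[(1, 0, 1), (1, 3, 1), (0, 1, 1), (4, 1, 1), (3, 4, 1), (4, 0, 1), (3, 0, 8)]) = 3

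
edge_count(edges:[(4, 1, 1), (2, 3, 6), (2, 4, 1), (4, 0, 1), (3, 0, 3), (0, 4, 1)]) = 6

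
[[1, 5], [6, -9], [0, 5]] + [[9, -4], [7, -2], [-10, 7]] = [[10, 1], [13, -11], [-10, 12]]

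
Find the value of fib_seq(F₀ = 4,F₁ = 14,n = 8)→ [4, 14, 18, 32, 50, 82, 132, 214]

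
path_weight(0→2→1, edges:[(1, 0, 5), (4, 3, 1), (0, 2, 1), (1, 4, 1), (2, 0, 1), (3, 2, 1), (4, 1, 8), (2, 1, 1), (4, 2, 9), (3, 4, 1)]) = 2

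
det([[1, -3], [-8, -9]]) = -33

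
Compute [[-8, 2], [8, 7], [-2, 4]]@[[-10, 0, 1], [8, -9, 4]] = C[0][0] = (-8)*(-10) + (2)*(8) = 96
C[0][1] = (-8)*(0) + (2)*(-9) = -18
C[0][2] = (-8)*(1) + (2)*(4) = 0
C[1][0] = (8)*(-10) + (7)*(8) = -24
C[1][1] = (8)*(0) + (7)*(-9) = -63
C[1][2] = (8)*(1) + (7)*(4) = 36
... (3 more cells)
= [[96, -18, 0], [-24, -63, 36], [52, -36, 14]]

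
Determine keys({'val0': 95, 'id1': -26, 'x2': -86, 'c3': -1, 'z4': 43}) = ['val0', 'id1', 'x2', 'c3', 'z4']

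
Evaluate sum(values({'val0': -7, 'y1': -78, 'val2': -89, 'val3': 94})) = (-7) + (-78) + (-89) + 94
= -80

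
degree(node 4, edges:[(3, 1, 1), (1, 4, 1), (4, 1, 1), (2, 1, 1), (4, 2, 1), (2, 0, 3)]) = incident: (1,4), (4,1), (4,2)
= 3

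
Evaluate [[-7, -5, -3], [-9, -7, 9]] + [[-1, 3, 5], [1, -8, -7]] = [[-8, -2, 2], [-8, -15, 2]]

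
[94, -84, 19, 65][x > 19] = keep x where x > 19: 94✓, -84✗, 19✗, 65✓
= [94, 65]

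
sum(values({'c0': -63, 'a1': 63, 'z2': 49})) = 49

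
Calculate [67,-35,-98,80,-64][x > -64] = [67, -35, 80]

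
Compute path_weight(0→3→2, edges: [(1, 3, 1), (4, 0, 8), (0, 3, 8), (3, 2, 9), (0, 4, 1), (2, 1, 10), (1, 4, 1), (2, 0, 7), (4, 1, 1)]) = 17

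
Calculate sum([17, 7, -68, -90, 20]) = -114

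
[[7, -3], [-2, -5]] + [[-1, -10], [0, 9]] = [[6, -13], [-2, 4]]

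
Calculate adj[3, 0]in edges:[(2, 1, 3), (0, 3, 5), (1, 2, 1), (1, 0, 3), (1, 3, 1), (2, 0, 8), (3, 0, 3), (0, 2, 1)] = 3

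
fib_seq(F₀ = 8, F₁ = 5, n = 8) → [8, 5, 13, 18, 31, 49, 80, 129]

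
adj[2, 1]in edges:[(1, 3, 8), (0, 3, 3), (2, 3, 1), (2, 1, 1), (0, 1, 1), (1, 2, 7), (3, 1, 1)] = 1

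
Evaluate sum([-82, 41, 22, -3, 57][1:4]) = 60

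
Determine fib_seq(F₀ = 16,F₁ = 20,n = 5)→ [16, 20, 36, 56, 92]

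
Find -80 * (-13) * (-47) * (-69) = 3372720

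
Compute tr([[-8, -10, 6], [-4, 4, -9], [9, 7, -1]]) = diagonal: (-8) + 4 + (-1)
= -5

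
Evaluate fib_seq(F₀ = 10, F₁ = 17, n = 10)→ F_2 = F_1 + F_0 = 27
F_3 = F_2 + F_1 = 44
F_4 = F_3 + F_2 = 71
...
= [10, 17, 27, 44, 71, 115, 186, 301, 487, 788]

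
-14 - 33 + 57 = 10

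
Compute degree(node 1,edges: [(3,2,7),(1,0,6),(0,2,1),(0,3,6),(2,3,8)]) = incident: (1,0)
= 1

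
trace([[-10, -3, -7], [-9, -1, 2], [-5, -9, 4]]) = -7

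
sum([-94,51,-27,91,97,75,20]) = 213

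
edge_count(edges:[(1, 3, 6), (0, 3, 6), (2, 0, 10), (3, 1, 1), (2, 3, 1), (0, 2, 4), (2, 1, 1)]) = 7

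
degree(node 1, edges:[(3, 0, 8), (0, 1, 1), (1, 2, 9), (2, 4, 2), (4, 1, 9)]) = incident: (0,1), (1,2), (4,1)
= 3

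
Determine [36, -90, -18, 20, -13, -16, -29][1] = -90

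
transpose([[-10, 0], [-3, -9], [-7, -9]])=[[-10, -3, -7], [0, -9, -9]]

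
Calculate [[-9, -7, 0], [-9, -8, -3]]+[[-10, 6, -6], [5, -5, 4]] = [[-19, -1, -6], [-4, -13, 1]]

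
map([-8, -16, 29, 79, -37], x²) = [64, 256, 841, 6241, 1369]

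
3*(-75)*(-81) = 18225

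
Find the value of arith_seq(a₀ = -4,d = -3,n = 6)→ [-4, -7, -10, -13, -16, -19]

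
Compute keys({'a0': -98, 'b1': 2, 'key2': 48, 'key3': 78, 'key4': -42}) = ['a0', 'b1', 'key2', 'key3', 'key4']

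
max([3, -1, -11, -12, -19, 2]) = 3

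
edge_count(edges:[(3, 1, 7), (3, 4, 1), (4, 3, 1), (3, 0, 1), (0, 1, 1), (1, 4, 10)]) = 6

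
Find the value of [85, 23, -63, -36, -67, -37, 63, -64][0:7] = [85, 23, -63, -36, -67, -37, 63]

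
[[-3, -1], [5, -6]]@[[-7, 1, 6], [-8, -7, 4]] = C[0][0] = (-3)*(-7) + (-1)*(-8) = 29
C[0][1] = (-3)*(1) + (-1)*(-7) = 4
C[0][2] = (-3)*(6) + (-1)*(4) = -22
C[1][0] = (5)*(-7) + (-6)*(-8) = 13
C[1][1] = (5)*(1) + (-6)*(-7) = 47
C[1][2] = (5)*(6) + (-6)*(4) = 6
= [[29, 4, -22], [13, 47, 6]]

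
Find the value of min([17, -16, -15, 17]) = -16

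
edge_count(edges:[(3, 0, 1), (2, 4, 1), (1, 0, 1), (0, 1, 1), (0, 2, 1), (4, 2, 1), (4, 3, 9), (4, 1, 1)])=8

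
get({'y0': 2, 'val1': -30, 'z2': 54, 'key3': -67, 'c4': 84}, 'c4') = 84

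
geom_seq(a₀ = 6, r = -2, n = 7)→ a_0 = 6*(-2)^0 = 6
a_1 = 6*(-2)^1 = -12
a_2 = 6*(-2)^2 = 24
...
= [6, -12, 24, -48, 96, -192, 384]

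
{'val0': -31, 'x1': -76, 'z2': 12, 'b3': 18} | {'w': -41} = {'val0': -31, 'x1': -76, 'z2': 12, 'b3': 18, 'w': -41}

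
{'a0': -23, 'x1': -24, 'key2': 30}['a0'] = -23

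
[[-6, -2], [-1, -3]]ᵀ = [[-6, -1], [-2, -3]]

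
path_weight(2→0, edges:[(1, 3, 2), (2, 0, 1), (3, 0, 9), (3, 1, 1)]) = w(2→0)=1
= 1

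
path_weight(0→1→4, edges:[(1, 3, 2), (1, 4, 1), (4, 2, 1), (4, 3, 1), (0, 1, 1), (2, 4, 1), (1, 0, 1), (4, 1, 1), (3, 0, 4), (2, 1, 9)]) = w(0→1)=1 + w(1→4)=1
= 2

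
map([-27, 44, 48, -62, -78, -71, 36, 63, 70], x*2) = [-54, 88, 96, -124, -156, -142, 72, 126, 140]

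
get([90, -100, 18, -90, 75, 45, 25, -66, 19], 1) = -100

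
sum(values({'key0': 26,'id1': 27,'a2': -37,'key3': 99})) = 26 + 27 + (-37) + 99
= 115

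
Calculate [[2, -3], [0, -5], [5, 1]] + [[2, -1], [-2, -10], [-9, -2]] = [[4, -4], [-2, -15], [-4, -1]]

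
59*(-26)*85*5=-651950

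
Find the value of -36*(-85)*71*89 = 19336140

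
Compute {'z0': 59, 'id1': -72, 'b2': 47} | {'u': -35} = {'z0': 59, 'id1': -72, 'b2': 47, 'u': -35}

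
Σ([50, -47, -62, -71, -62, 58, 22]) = -112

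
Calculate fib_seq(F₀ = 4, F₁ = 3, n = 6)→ F_2 = F_1 + F_0 = 7
F_3 = F_2 + F_1 = 10
F_4 = F_3 + F_2 = 17
...
= [4, 3, 7, 10, 17, 27]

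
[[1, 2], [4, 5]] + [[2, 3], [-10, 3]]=[[3, 5], [-6, 8]]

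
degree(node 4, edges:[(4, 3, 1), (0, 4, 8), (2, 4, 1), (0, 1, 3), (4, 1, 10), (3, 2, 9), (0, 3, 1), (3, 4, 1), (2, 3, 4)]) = 5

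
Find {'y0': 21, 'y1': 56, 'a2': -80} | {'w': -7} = {'y0': 21, 'y1': 56, 'a2': -80, 'w': -7}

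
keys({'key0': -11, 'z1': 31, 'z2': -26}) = ['key0', 'z1', 'z2']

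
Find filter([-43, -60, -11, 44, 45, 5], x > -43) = [-11, 44, 45, 5]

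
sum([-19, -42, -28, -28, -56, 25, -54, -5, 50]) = (-19) + (-42) + (-28) + (-28) + (-56) + 25 + (-54) + (-5) + 50
= -157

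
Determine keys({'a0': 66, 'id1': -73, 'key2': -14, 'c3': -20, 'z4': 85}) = ['a0', 'id1', 'key2', 'c3', 'z4']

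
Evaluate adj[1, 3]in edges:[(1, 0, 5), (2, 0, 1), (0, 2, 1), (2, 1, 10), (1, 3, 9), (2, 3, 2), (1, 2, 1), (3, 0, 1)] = 9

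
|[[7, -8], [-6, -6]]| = (7)*(-6) - (-8)*(-6)
= -90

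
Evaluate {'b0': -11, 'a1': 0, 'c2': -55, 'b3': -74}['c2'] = -55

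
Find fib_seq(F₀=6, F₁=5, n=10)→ F_2 = F_1 + F_0 = 11
F_3 = F_2 + F_1 = 16
F_4 = F_3 + F_2 = 27
...
= [6, 5, 11, 16, 27, 43, 70, 113, 183, 296]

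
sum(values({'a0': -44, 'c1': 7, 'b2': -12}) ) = -49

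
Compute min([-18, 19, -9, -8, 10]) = -18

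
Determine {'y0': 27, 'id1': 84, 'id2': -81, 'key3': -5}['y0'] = 27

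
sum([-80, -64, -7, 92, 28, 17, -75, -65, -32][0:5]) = -31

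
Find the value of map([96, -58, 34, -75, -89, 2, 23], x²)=[9216, 3364, 1156, 5625, 7921, 4, 529]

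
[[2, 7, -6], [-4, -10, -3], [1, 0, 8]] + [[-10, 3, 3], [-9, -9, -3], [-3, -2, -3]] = [[-8, 10, -3], [-13, -19, -6], [-2, -2, 5]]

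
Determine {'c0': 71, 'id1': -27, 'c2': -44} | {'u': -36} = {'c0': 71, 'id1': -27, 'c2': -44, 'u': -36}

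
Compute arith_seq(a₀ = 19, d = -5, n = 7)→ a_0 = 19 + 0*-5 = 19
a_1 = 19 + 1*-5 = 14
a_2 = 19 + 2*-5 = 9
...
= [19, 14, 9, 4, -1, -6, -11]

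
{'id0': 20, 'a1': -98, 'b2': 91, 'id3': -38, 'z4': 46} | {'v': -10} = {'id0': 20, 'a1': -98, 'b2': 91, 'id3': -38, 'z4': 46, 'v': -10}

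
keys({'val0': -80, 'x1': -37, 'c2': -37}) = ['val0', 'x1', 'c2']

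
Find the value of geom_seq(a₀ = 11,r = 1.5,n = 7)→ a_0 = 11*1.5^0 = 11.0
a_1 = 11*1.5^1 = 16.5
a_2 = 11*1.5^2 = 24.75
...
= [11.0, 16.5, 24.75, 37.125, 55.6875, 83.53125, 125.296875]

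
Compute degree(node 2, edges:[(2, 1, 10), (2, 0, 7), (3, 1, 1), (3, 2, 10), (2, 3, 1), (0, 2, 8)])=5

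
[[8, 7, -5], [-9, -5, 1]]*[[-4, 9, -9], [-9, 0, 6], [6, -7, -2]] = C[0][0] = (8)*(-4) + (7)*(-9) + (-5)*(6) = -125
C[0][1] = (8)*(9) + (7)*(0) + (-5)*(-7) = 107
C[0][2] = (8)*(-9) + (7)*(6) + (-5)*(-2) = -20
C[1][0] = (-9)*(-4) + (-5)*(-9) + (1)*(6) = 87
C[1][1] = (-9)*(9) + (-5)*(0) + (1)*(-7) = -88
C[1][2] = (-9)*(-9) + (-5)*(6) + (1)*(-2) = 49
= [[-125, 107, -20], [87, -88, 49]]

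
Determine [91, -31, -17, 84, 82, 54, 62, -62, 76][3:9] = [84, 82, 54, 62, -62, 76]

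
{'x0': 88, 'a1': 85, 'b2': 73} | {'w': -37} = {'x0': 88, 'a1': 85, 'b2': 73, 'w': -37}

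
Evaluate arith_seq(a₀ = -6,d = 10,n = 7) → a_0 = -6 + 0*10 = -6
a_1 = -6 + 1*10 = 4
a_2 = -6 + 2*10 = 14
...
= [-6, 4, 14, 24, 34, 44, 54]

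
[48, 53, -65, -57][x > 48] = keep x where x > 48: 48✗, 53✓, -65✗, -57✗
= [53]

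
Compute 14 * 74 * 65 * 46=3097640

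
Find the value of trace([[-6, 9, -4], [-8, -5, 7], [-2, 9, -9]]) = diagonal: (-6) + (-5) + (-9)
= -20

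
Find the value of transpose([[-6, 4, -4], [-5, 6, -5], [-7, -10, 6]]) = [[-6, -5, -7], [4, 6, -10], [-4, -5, 6]]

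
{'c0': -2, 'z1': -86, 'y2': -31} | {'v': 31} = {'c0': -2, 'z1': -86, 'y2': -31, 'v': 31}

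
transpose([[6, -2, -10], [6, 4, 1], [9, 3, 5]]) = [[6, 6, 9], [-2, 4, 3], [-10, 1, 5]]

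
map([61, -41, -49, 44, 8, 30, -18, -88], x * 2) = 61*2=122, -41*2=-82, -49*2=-98, 44*2=88, 8*2=16, 30*2=60, -18*2=-36, -88*2=-176
= [122, -82, -98, 88, 16, 60, -36, -176]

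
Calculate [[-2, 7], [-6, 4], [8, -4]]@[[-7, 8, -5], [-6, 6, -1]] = C[0][0] = (-2)*(-7) + (7)*(-6) = -28
C[0][1] = (-2)*(8) + (7)*(6) = 26
C[0][2] = (-2)*(-5) + (7)*(-1) = 3
C[1][0] = (-6)*(-7) + (4)*(-6) = 18
C[1][1] = (-6)*(8) + (4)*(6) = -24
C[1][2] = (-6)*(-5) + (4)*(-1) = 26
... (3 more cells)
= [[-28, 26, 3], [18, -24, 26], [-32, 40, -36]]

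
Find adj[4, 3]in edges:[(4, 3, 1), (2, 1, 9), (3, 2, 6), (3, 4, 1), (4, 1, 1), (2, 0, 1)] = 1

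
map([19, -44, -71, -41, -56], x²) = [361, 1936, 5041, 1681, 3136]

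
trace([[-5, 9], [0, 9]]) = diagonal: (-5) + 9
= 4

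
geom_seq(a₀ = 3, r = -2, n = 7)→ [3, -6, 12, -24, 48, -96, 192]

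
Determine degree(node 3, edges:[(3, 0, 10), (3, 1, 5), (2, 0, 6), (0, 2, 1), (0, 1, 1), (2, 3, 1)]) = 3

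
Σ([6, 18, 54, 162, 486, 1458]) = 2184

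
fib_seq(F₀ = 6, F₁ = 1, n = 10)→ [6, 1, 7, 8, 15, 23, 38, 61, 99, 160]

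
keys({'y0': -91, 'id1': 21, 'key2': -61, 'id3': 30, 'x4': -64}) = ['y0', 'id1', 'key2', 'id3', 'x4']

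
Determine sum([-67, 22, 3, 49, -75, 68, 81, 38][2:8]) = slice → [3, 49, -75, 68, 81, 38]
3 + 49 + (-75) + 68 + 81 + 38
= 164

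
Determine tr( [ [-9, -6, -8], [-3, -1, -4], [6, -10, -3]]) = -13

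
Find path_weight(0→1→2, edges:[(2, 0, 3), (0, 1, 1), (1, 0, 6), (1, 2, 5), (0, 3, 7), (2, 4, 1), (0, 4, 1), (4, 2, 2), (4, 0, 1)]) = 6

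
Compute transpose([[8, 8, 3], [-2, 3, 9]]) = [[8, -2], [8, 3], [3, 9]]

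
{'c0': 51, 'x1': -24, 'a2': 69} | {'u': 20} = {'c0': 51, 'x1': -24, 'a2': 69, 'u': 20}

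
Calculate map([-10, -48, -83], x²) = [100, 2304, 6889]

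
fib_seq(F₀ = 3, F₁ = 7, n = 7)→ [3, 7, 10, 17, 27, 44, 71]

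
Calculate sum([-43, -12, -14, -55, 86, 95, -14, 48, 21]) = (-43) + (-12) + (-14) + (-55) + 86 + 95 + (-14) + 48 + 21
= 112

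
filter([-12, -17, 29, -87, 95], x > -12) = keep x where x > -12: -12✗, -17✗, 29✓, -87✗, 95✓
= [29, 95]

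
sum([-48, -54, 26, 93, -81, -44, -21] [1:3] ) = slice → [-54, 26]
(-54) + 26
= -28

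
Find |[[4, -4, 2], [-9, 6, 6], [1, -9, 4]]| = (1)*(4)*det([[6, 6], [-9, 4]]) + (-1)*(-4)*det([[-9, 6], [1, 4]]) + (1)*(2)*det([[-9, 6], [1, -9]])
= 312 + -168 + 150
= 294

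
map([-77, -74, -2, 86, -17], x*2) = -77*2=-154, -74*2=-148, -2*2=-4, 86*2=172, -17*2=-34
= [-154, -148, -4, 172, -34]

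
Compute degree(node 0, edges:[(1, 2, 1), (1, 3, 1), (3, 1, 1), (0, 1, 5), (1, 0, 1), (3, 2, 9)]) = incident: (0,1), (1,0)
= 2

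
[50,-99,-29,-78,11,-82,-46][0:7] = [50, -99, -29, -78, 11, -82, -46]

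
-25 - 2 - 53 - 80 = -160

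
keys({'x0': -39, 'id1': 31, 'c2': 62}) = ['x0', 'id1', 'c2']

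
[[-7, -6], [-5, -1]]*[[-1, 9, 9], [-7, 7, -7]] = C[0][0] = (-7)*(-1) + (-6)*(-7) = 49
C[0][1] = (-7)*(9) + (-6)*(7) = -105
C[0][2] = (-7)*(9) + (-6)*(-7) = -21
C[1][0] = (-5)*(-1) + (-1)*(-7) = 12
C[1][1] = (-5)*(9) + (-1)*(7) = -52
C[1][2] = (-5)*(9) + (-1)*(-7) = -38
= [[49, -105, -21], [12, -52, -38]]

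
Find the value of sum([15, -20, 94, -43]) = 46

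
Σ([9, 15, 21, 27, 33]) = 9 + 15 + 21 + 27 + 33
= 105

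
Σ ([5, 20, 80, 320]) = 5 + 20 + 80 + 320
= 425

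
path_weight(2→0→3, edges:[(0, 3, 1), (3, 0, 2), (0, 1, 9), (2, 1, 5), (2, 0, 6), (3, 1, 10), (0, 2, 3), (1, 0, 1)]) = 7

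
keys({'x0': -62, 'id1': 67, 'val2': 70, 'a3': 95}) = ['x0', 'id1', 'val2', 'a3']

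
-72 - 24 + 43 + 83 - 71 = -41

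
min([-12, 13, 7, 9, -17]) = -17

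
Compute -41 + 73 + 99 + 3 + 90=224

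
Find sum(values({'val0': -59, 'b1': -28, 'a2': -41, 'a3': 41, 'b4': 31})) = -56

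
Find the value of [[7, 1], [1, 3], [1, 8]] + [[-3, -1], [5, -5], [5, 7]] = [[4, 0], [6, -2], [6, 15]]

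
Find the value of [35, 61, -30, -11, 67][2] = -30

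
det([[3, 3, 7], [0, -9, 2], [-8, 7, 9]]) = -837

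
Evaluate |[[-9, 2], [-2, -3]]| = 31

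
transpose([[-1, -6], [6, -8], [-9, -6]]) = [[-1, 6, -9], [-6, -8, -6]]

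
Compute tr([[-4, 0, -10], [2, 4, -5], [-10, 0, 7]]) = diagonal: (-4) + 4 + 7
= 7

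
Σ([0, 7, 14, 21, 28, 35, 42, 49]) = 0 + 7 + 14 + 21 + 28 + 35 + 42 + 49
= 196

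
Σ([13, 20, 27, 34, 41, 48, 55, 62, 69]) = 369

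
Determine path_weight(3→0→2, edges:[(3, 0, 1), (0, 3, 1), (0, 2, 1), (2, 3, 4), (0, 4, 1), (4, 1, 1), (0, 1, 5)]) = 2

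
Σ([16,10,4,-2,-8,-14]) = 16 + 10 + 4 + (-2) + (-8) + (-14)
= 6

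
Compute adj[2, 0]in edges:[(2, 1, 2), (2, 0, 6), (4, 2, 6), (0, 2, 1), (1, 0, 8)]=6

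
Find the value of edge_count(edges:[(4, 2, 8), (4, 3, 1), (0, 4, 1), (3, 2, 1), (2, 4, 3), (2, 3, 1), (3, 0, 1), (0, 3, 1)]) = 8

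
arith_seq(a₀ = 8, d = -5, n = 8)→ [8, 3, -2, -7, -12, -17, -22, -27]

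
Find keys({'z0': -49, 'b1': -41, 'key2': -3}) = ['z0', 'b1', 'key2']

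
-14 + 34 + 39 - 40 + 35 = 54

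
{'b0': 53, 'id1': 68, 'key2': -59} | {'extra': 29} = {'b0': 53, 'id1': 68, 'key2': -59, 'extra': 29}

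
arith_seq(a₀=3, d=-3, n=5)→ a_0 = 3 + 0*-3 = 3
a_1 = 3 + 1*-3 = 0
a_2 = 3 + 2*-3 = -3
...
= [3, 0, -3, -6, -9]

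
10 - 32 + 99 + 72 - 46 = 103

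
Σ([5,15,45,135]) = 200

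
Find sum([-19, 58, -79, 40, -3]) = (-19) + 58 + (-79) + 40 + (-3)
= -3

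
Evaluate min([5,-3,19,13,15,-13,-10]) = -13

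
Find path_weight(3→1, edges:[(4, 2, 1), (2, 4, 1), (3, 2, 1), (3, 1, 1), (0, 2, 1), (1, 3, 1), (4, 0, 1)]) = 1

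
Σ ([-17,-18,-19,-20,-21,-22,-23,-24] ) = (-17) + (-18) + (-19) + (-20) + (-21) + (-22) + (-23) + (-24)
= -164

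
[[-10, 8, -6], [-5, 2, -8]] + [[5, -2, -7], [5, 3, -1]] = [[-5, 6, -13], [0, 5, -9]]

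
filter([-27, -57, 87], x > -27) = [87]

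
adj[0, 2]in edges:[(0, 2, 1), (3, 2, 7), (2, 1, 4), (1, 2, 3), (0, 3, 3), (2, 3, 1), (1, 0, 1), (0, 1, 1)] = 1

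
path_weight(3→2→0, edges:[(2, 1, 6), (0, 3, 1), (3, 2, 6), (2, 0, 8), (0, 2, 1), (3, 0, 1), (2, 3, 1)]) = w(3→2)=6 + w(2→0)=8
= 14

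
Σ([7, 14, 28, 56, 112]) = 7 + 14 + 28 + 56 + 112
= 217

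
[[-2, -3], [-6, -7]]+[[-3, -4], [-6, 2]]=[[-5, -7], [-12, -5]]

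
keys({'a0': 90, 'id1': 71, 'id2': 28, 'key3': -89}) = ['a0', 'id1', 'id2', 'key3']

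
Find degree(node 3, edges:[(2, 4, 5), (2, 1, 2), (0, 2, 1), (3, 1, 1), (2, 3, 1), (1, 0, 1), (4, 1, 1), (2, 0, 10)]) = incident: (3,1), (2,3)
= 2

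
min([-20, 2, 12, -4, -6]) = -20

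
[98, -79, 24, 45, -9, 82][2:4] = [24, 45]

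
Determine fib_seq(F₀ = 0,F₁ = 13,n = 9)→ [0, 13, 13, 26, 39, 65, 104, 169, 273]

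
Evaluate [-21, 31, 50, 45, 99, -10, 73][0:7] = [-21, 31, 50, 45, 99, -10, 73]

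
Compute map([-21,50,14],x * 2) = [-42, 100, 28]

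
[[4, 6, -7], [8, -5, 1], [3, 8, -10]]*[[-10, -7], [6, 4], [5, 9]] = C[0][0] = (4)*(-10) + (6)*(6) + (-7)*(5) = -39
C[0][1] = (4)*(-7) + (6)*(4) + (-7)*(9) = -67
C[1][0] = (8)*(-10) + (-5)*(6) + (1)*(5) = -105
C[1][1] = (8)*(-7) + (-5)*(4) + (1)*(9) = -67
C[2][0] = (3)*(-10) + (8)*(6) + (-10)*(5) = -32
C[2][1] = (3)*(-7) + (8)*(4) + (-10)*(9) = -79
= [[-39, -67], [-105, -67], [-32, -79]]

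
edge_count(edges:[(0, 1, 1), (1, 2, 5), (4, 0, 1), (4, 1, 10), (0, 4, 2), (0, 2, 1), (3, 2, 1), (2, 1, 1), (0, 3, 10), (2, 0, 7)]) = 10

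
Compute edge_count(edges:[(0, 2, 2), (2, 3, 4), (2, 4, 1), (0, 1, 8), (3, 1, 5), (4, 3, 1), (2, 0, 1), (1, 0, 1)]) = 8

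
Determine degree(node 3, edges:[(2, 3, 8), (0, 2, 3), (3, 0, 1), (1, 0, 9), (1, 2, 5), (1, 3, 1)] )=3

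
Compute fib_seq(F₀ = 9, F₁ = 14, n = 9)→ F_2 = F_1 + F_0 = 23
F_3 = F_2 + F_1 = 37
F_4 = F_3 + F_2 = 60
...
= [9, 14, 23, 37, 60, 97, 157, 254, 411]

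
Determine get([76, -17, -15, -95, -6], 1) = -17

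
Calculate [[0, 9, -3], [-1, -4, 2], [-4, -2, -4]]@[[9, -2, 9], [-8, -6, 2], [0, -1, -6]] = [[-72, -51, 36], [23, 24, -29], [-20, 24, -16]]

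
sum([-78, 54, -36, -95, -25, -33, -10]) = (-78) + 54 + (-36) + (-95) + (-25) + (-33) + (-10)
= -223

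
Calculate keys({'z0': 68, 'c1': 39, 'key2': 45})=['z0', 'c1', 'key2']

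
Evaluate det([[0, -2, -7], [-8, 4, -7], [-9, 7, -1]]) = (1)*(0)*det([[4, -7], [7, -1]]) + (-1)*(-2)*det([[-8, -7], [-9, -1]]) + (1)*(-7)*det([[-8, 4], [-9, 7]])
= 0 + -110 + 140
= 30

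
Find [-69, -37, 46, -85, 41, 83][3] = -85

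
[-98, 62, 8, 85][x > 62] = keep x where x > 62: -98✗, 62✗, 8✗, 85✓
= [85]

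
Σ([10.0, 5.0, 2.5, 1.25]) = 10.0 + 5.0 + 2.5 + 1.25
= 18.75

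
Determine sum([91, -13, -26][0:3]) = slice → [91, -13, -26]
91 + (-13) + (-26)
= 52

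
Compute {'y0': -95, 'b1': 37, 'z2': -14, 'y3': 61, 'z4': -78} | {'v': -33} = {'y0': -95, 'b1': 37, 'z2': -14, 'y3': 61, 'z4': -78, 'v': -33}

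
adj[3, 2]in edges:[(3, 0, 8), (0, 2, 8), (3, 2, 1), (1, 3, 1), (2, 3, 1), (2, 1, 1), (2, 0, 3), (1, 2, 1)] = 1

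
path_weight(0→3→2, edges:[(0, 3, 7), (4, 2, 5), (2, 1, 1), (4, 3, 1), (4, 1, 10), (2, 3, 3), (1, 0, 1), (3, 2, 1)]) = 8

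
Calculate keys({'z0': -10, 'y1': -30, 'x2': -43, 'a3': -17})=['z0', 'y1', 'x2', 'a3']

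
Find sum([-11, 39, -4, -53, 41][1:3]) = 35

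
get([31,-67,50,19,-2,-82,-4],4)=-2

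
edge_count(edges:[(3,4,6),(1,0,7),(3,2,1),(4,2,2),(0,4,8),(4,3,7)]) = 6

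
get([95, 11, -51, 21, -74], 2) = -51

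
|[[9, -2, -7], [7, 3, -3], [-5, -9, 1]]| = 104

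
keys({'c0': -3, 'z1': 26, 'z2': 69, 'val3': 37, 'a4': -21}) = ['c0', 'z1', 'z2', 'val3', 'a4']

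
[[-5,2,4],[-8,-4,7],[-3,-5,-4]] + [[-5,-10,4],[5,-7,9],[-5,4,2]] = [[-10, -8, 8], [-3, -11, 16], [-8, -1, -2]]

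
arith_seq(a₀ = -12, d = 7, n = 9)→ a_0 = -12 + 0*7 = -12
a_1 = -12 + 1*7 = -5
a_2 = -12 + 2*7 = 2
...
= [-12, -5, 2, 9, 16, 23, 30, 37, 44]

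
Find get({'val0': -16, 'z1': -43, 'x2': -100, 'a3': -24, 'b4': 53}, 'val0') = -16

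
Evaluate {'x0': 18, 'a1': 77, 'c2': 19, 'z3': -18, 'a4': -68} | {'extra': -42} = {'x0': 18, 'a1': 77, 'c2': 19, 'z3': -18, 'a4': -68, 'extra': -42}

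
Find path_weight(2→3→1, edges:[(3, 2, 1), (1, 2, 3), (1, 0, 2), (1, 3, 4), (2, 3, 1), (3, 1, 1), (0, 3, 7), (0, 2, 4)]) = w(2→3)=1 + w(3→1)=1
= 2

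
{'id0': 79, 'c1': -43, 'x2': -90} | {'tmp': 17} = {'id0': 79, 'c1': -43, 'x2': -90, 'tmp': 17}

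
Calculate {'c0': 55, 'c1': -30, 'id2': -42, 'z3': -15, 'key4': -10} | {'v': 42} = {'c0': 55, 'c1': -30, 'id2': -42, 'z3': -15, 'key4': -10, 'v': 42}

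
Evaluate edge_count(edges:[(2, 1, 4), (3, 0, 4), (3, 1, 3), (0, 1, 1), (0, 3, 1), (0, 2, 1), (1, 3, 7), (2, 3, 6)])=8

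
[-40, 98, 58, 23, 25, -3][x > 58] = keep x where x > 58: -40✗, 98✓, 58✗, 23✗, 25✗, -3✗
= [98]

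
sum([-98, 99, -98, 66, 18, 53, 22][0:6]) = 40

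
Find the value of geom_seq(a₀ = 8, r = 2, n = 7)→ [8, 16, 32, 64, 128, 256, 512]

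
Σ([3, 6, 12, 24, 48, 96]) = 3 + 6 + 12 + 24 + 48 + 96
= 189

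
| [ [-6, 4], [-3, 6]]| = -24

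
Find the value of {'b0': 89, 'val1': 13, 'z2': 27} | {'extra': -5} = {'b0': 89, 'val1': 13, 'z2': 27, 'extra': -5}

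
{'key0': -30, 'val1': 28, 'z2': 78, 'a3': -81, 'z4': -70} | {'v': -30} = {'key0': -30, 'val1': 28, 'z2': 78, 'a3': -81, 'z4': -70, 'v': -30}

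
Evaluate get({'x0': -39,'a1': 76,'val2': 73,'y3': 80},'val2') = 73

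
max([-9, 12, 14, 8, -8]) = 14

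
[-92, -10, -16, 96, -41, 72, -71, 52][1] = -10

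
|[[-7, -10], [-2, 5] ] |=(-7)*(5) - (-10)*(-2)
= -55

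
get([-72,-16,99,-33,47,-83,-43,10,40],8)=40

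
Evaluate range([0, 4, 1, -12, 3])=16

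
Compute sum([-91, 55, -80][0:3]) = -116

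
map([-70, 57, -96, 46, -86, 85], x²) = (-70)²=4900, (57)²=3249, (-96)²=9216, (46)²=2116, (-86)²=7396, (85)²=7225
= [4900, 3249, 9216, 2116, 7396, 7225]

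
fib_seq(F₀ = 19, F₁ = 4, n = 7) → F_2 = F_1 + F_0 = 23
F_3 = F_2 + F_1 = 27
F_4 = F_3 + F_2 = 50
...
= [19, 4, 23, 27, 50, 77, 127]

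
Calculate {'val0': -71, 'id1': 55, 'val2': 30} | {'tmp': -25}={'val0': -71, 'id1': 55, 'val2': 30, 'tmp': -25}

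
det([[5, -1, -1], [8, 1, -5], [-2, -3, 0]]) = (1)*(5)*det([[1, -5], [-3, 0]]) + (-1)*(-1)*det([[8, -5], [-2, 0]]) + (1)*(-1)*det([[8, 1], [-2, -3]])
= -75 + -10 + 22
= -63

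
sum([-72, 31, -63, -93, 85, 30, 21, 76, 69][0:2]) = slice → [-72, 31]
(-72) + 31
= -41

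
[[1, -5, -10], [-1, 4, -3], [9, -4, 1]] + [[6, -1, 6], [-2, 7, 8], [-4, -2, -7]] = [[7, -6, -4], [-3, 11, 5], [5, -6, -6]]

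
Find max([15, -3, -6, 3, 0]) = 15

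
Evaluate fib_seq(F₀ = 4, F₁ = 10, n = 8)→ [4, 10, 14, 24, 38, 62, 100, 162]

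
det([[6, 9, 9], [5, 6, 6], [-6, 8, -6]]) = 126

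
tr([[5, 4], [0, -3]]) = 2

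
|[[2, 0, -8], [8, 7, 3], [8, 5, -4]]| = 42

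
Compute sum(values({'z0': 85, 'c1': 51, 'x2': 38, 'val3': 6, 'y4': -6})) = 174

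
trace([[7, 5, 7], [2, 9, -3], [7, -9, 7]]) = diagonal: 7 + 9 + 7
= 23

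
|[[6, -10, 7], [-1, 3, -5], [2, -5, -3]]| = -81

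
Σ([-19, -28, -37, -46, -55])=-185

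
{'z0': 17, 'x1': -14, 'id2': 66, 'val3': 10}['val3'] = 10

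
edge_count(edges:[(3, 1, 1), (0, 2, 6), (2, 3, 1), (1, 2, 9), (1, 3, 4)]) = 5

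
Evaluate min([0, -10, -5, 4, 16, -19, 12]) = -19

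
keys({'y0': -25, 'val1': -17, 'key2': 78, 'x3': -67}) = ['y0', 'val1', 'key2', 'x3']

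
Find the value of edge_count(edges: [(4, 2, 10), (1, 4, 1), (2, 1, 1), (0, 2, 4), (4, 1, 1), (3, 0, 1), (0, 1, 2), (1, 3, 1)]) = 8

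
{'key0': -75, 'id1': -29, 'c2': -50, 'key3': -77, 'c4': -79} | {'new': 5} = {'key0': -75, 'id1': -29, 'c2': -50, 'key3': -77, 'c4': -79, 'new': 5}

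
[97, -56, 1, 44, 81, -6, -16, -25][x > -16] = [97, 1, 44, 81, -6]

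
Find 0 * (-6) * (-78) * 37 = 0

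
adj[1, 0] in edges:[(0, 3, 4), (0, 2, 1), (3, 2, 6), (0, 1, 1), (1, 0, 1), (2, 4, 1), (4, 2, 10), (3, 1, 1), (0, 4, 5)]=1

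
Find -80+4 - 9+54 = -31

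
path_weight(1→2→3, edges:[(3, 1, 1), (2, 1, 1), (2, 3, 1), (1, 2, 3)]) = w(1→2)=3 + w(2→3)=1
= 4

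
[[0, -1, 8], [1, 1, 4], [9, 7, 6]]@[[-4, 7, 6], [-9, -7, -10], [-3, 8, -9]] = C[0][0] = (0)*(-4) + (-1)*(-9) + (8)*(-3) = -15
C[0][1] = (0)*(7) + (-1)*(-7) + (8)*(8) = 71
C[0][2] = (0)*(6) + (-1)*(-10) + (8)*(-9) = -62
C[1][0] = (1)*(-4) + (1)*(-9) + (4)*(-3) = -25
C[1][1] = (1)*(7) + (1)*(-7) + (4)*(8) = 32
C[1][2] = (1)*(6) + (1)*(-10) + (4)*(-9) = -40
... (3 more cells)
= [[-15, 71, -62], [-25, 32, -40], [-117, 62, -70]]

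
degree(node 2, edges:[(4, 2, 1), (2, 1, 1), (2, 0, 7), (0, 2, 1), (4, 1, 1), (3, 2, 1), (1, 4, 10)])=incident: (4,2), (2,1), (2,0), (0,2), (3,2)
= 5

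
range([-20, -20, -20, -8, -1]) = 19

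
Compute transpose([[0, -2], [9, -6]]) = [[0, 9], [-2, -6]]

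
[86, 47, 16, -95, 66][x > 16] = [86, 47, 66]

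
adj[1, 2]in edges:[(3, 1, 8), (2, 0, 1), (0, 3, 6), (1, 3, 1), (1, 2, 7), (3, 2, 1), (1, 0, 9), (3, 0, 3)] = 7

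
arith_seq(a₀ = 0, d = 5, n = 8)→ a_0 = 0 + 0*5 = 0
a_1 = 0 + 1*5 = 5
a_2 = 0 + 2*5 = 10
...
= [0, 5, 10, 15, 20, 25, 30, 35]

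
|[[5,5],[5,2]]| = -15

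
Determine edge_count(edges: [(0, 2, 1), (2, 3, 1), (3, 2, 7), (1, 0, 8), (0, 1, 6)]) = 5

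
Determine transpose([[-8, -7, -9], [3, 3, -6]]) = [[-8, 3], [-7, 3], [-9, -6]]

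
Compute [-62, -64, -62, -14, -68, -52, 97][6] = 97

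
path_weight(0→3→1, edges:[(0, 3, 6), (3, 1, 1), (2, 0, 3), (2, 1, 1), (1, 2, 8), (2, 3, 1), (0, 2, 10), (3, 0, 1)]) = 7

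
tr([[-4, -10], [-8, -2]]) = -6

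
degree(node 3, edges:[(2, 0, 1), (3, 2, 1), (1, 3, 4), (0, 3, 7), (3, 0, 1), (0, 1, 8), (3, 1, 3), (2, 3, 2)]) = 6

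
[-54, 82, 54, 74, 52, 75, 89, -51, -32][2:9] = [54, 74, 52, 75, 89, -51, -32]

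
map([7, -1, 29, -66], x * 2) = 7*2=14, -1*2=-2, 29*2=58, -66*2=-132
= [14, -2, 58, -132]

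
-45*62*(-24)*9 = 602640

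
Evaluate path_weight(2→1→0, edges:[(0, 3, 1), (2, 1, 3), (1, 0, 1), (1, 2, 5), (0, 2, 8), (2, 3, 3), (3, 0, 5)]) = w(2→1)=3 + w(1→0)=1
= 4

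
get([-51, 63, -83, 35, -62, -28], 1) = 63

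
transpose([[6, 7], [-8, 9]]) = [[6, -8], [7, 9]]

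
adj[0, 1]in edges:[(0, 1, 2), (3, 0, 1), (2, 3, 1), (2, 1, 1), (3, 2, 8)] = 2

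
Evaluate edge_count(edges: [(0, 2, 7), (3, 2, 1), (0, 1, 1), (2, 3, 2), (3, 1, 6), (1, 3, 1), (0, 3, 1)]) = 7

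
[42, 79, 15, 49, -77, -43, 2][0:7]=[42, 79, 15, 49, -77, -43, 2]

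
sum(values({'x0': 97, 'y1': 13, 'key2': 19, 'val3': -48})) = 97 + 13 + 19 + (-48)
= 81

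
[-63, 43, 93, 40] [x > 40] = [43, 93]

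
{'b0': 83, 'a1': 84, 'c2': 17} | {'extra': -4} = {'b0': 83, 'a1': 84, 'c2': 17, 'extra': -4}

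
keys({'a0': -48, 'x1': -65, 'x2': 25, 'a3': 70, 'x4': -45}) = ['a0', 'x1', 'x2', 'a3', 'x4']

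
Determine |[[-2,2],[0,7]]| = (-2)*(7) - (2)*(0)
= -14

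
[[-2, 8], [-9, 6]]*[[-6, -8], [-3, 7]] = C[0][0] = (-2)*(-6) + (8)*(-3) = -12
C[0][1] = (-2)*(-8) + (8)*(7) = 72
C[1][0] = (-9)*(-6) + (6)*(-3) = 36
C[1][1] = (-9)*(-8) + (6)*(7) = 114
= [[-12, 72], [36, 114]]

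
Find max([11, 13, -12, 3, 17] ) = 17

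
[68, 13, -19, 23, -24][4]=-24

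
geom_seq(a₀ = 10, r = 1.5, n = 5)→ a_0 = 10*1.5^0 = 10.0
a_1 = 10*1.5^1 = 15.0
a_2 = 10*1.5^2 = 22.5
...
= [10.0, 15.0, 22.5, 33.75, 50.625]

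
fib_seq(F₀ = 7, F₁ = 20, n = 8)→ F_2 = F_1 + F_0 = 27
F_3 = F_2 + F_1 = 47
F_4 = F_3 + F_2 = 74
...
= [7, 20, 27, 47, 74, 121, 195, 316]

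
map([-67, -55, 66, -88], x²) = [4489, 3025, 4356, 7744]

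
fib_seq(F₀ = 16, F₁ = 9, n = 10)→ [16, 9, 25, 34, 59, 93, 152, 245, 397, 642]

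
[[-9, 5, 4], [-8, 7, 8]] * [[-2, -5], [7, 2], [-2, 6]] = [[45, 79], [49, 102]]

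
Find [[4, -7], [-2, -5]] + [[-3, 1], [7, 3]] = [[1, -6], [5, -2]]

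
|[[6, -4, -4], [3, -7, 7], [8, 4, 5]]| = -814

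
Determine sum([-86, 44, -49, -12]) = (-86) + 44 + (-49) + (-12)
= -103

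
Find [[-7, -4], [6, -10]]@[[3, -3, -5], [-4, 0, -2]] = C[0][0] = (-7)*(3) + (-4)*(-4) = -5
C[0][1] = (-7)*(-3) + (-4)*(0) = 21
C[0][2] = (-7)*(-5) + (-4)*(-2) = 43
C[1][0] = (6)*(3) + (-10)*(-4) = 58
C[1][1] = (6)*(-3) + (-10)*(0) = -18
C[1][2] = (6)*(-5) + (-10)*(-2) = -10
= [[-5, 21, 43], [58, -18, -10]]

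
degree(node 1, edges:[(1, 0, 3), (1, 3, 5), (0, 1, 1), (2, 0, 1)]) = incident: (1,0), (1,3), (0,1)
= 3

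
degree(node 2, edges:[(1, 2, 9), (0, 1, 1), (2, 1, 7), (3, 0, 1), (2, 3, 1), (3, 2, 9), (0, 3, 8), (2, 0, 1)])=incident: (1,2), (2,1), (2,3), (3,2), (2,0)
= 5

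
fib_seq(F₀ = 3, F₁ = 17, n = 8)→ [3, 17, 20, 37, 57, 94, 151, 245]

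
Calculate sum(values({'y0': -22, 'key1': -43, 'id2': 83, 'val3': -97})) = -79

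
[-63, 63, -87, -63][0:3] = [-63, 63, -87]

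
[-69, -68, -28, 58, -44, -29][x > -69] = keep x where x > -69: -69✗, -68✓, -28✓, 58✓, -44✓, -29✓
= [-68, -28, 58, -44, -29]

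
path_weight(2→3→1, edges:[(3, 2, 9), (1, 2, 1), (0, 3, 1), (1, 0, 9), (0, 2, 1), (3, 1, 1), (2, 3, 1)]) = w(2→3)=1 + w(3→1)=1
= 2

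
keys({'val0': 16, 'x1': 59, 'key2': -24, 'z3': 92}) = ['val0', 'x1', 'key2', 'z3']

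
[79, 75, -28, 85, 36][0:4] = [79, 75, -28, 85]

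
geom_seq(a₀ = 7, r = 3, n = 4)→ a_0 = 7*3^0 = 7
a_1 = 7*3^1 = 21
a_2 = 7*3^2 = 63
...
= [7, 21, 63, 189]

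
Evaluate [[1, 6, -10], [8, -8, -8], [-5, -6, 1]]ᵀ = [[1, 8, -5], [6, -8, -6], [-10, -8, 1]]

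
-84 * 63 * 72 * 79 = -30100896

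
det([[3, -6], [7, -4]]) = (3)*(-4) - (-6)*(7)
= 30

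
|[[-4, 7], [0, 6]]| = (-4)*(6) - (7)*(0)
= -24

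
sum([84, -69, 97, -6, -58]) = 48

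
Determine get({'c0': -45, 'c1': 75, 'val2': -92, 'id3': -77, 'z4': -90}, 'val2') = -92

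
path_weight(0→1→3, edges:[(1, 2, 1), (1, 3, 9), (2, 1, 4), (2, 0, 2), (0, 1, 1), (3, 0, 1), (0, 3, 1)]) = 10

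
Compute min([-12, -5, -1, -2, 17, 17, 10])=-12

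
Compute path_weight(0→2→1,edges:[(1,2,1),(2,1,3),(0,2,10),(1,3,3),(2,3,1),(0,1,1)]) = w(0→2)=10 + w(2→1)=3
= 13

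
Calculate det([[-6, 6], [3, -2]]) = -6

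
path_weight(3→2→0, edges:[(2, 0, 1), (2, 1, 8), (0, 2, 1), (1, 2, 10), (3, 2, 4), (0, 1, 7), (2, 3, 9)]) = 5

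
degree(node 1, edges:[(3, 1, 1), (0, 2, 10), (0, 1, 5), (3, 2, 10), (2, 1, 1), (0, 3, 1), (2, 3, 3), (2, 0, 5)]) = 3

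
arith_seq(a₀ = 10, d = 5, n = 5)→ a_0 = 10 + 0*5 = 10
a_1 = 10 + 1*5 = 15
a_2 = 10 + 2*5 = 20
...
= [10, 15, 20, 25, 30]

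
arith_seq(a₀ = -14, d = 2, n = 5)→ a_0 = -14 + 0*2 = -14
a_1 = -14 + 1*2 = -12
a_2 = -14 + 2*2 = -10
...
= [-14, -12, -10, -8, -6]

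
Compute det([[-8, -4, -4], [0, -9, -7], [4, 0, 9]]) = (1)*(-8)*det([[-9, -7], [0, 9]]) + (-1)*(-4)*det([[0, -7], [4, 9]]) + (1)*(-4)*det([[0, -9], [4, 0]])
= 648 + 112 + -144
= 616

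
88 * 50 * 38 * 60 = 10032000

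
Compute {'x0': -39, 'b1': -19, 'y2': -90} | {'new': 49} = {'x0': -39, 'b1': -19, 'y2': -90, 'new': 49}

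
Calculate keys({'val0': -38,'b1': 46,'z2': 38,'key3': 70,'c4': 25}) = ['val0', 'b1', 'z2', 'key3', 'c4']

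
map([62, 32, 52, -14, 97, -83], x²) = (62)²=3844, (32)²=1024, (52)²=2704, (-14)²=196, (97)²=9409, (-83)²=6889
= [3844, 1024, 2704, 196, 9409, 6889]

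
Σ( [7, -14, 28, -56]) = -35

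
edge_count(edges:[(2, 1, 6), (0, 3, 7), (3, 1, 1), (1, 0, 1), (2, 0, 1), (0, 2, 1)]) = 6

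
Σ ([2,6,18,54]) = 2 + 6 + 18 + 54
= 80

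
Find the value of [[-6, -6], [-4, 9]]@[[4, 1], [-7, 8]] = C[0][0] = (-6)*(4) + (-6)*(-7) = 18
C[0][1] = (-6)*(1) + (-6)*(8) = -54
C[1][0] = (-4)*(4) + (9)*(-7) = -79
C[1][1] = (-4)*(1) + (9)*(8) = 68
= [[18, -54], [-79, 68]]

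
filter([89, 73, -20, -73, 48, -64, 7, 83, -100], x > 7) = [89, 73, 48, 83]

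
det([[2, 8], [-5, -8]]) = (2)*(-8) - (8)*(-5)
= 24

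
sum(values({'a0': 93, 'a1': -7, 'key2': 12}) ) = 98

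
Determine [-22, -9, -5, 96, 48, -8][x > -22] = keep x where x > -22: -22✗, -9✓, -5✓, 96✓, 48✓, -8✓
= [-9, -5, 96, 48, -8]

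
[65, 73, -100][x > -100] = [65, 73]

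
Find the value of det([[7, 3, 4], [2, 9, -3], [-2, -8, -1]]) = (1)*(7)*det([[9, -3], [-8, -1]]) + (-1)*(3)*det([[2, -3], [-2, -1]]) + (1)*(4)*det([[2, 9], [-2, -8]])
= -231 + 24 + 8
= -199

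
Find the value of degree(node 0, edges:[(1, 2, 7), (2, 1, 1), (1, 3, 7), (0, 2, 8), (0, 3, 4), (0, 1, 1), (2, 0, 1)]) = incident: (0,2), (0,3), (0,1), (2,0)
= 4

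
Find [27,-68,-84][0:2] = [27, -68]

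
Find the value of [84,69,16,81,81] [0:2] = [84, 69]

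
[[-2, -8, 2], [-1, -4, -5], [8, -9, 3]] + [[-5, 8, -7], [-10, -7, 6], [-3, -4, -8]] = [[-7, 0, -5], [-11, -11, 1], [5, -13, -5]]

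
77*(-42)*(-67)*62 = 13434036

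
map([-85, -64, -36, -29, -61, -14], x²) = (-85)²=7225, (-64)²=4096, (-36)²=1296, (-29)²=841, (-61)²=3721, (-14)²=196
= [7225, 4096, 1296, 841, 3721, 196]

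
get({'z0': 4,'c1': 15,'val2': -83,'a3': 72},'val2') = -83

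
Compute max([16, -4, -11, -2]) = 16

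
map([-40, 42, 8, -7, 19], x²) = [1600, 1764, 64, 49, 361]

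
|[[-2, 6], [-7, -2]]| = 46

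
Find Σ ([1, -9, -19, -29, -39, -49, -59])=1 + (-9) + (-19) + (-29) + (-39) + (-49) + (-59)
= -203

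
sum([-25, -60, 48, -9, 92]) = (-25) + (-60) + 48 + (-9) + 92
= 46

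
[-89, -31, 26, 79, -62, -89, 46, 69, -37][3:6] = [79, -62, -89]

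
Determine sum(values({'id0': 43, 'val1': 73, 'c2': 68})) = 43 + 73 + 68
= 184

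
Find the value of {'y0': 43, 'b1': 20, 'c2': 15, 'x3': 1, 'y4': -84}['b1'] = 20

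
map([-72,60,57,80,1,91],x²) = (-72)²=5184, (60)²=3600, (57)²=3249, (80)²=6400, (1)²=1, (91)²=8281
= [5184, 3600, 3249, 6400, 1, 8281]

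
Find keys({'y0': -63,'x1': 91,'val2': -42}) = ['y0', 'x1', 'val2']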